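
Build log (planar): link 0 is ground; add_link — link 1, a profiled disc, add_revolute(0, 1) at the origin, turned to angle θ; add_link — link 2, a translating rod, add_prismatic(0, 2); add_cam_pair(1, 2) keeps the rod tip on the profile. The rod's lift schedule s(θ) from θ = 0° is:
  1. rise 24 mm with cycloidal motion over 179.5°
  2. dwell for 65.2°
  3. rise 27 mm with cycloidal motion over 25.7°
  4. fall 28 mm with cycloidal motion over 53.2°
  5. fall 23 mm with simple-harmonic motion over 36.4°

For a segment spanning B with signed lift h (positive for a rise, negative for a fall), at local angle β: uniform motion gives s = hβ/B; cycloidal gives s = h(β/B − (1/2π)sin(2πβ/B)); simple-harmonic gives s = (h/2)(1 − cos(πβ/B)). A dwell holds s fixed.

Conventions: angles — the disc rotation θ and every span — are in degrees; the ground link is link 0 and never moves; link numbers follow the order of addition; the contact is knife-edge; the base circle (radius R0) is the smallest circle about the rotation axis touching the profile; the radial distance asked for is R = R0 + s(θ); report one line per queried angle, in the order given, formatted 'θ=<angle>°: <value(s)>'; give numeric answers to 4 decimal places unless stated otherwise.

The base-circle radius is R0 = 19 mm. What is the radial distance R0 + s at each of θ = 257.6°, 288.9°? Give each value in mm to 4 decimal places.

seg 1 [0°–179.5°] cycloidal, h=24: full span → s += 24 → s = 24.0000
seg 2 [179.5°–244.7°] dwell: s stays 24.0000
seg 3 [244.7°–270.4°] cycloidal, h=27: θ=257.6° here. β=12.9, B=25.7. 27·(0.5019 − sin(2π·0.5019)/(2π)) = 13.6051 → s = 37.6051
seg 3 [244.7°–270.4°] cycloidal, h=27: full span → s += 27 → s = 51.0000
seg 4 [270.4°–323.6°] cycloidal, h=-28: θ=288.9° here. β=18.5, B=53.2. -28·(0.3477 − sin(2π·0.3477)/(2π)) = -6.0948 → s = 44.9052
θ=257.6°: R = R0 + s = 19 + 37.6051 = 56.6051
θ=288.9°: R = R0 + s = 19 + 44.9052 = 63.9052

θ=257.6°: 56.6051
θ=288.9°: 63.9052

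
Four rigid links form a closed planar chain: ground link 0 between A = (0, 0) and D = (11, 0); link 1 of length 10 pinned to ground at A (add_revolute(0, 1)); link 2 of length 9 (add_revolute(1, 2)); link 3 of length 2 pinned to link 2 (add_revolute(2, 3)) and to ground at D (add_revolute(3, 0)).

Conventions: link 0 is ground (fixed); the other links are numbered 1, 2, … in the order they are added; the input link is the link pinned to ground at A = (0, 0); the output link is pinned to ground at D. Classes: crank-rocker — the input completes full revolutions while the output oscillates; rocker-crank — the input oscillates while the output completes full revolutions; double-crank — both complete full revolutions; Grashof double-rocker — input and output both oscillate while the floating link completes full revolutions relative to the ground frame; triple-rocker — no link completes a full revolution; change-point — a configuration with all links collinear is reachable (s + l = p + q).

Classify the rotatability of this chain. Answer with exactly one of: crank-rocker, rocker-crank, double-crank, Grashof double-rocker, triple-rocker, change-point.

lengths: ground=11, input=10, coupler=9, output=2
sorted: s=2 (shortest), l=11 (longest), p+q=19
s + l = 13 vs p + q = 19
s + l < p + q (Grashof) with shortest = output link → rocker-crank

rocker-crank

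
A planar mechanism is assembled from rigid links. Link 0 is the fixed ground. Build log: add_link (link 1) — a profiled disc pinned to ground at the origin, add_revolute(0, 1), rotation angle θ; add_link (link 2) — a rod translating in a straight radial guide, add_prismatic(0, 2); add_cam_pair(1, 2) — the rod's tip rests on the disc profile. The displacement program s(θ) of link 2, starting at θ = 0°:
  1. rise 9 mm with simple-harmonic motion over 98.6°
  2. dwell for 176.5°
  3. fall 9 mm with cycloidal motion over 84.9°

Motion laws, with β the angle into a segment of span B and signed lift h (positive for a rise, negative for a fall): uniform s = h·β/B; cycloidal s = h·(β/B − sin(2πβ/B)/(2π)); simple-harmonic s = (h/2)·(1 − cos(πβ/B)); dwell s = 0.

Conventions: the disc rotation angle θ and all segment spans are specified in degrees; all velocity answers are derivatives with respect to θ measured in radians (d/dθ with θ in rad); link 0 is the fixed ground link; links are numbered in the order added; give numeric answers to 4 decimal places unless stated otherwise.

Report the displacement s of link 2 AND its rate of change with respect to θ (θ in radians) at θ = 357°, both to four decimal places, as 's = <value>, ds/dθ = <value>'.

seg 1 [0°–98.6°] simple-harmonic, h=9: full span → s += 9 → s = 9.0000
seg 2 [98.6°–275.1°] dwell: s stays 9.0000
seg 3 [275.1°–360°] cycloidal, h=-9: θ=357° here. β=81.9, B=84.9. -9·(0.9647 − sin(2π·0.9647)/(2π)) = -8.9974 → s = 0.0026
velocity in seg [275.1°–360°] (cycloidal), θ in radians: β = 81.9° = 1.4294 rad, B = 84.9° = 1.4818 rad; ds/dθ = (h/B)(1 − cos(2πβ/B)) = ((-9)/1.4818)(1 − cos(2π·0.9647)) = -0.149084 mm/rad

s = 0.0026, ds/dθ = -0.1491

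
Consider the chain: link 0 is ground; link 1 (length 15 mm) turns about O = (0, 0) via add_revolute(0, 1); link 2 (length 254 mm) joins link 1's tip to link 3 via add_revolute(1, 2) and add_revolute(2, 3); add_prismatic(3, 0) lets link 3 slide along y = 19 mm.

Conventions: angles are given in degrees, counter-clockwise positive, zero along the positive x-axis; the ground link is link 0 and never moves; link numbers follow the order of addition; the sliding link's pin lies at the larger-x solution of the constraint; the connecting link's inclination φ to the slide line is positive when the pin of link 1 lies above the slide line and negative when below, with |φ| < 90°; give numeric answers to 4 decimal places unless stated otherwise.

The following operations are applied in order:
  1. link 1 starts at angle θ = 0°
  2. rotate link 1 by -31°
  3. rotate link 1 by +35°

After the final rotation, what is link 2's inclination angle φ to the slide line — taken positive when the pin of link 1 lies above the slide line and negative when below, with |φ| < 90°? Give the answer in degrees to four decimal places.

geometry: r = 15 mm, L = 254 mm, e = 19 mm; θ starts at 0°
rotate link 1 by -31°: θ ← 0° -31° = -31°
rotate link 1 by +35°: θ ← -31° +35° = 4°
h = r sin θ − e = 1.046347 − 19 = -17.953653
sin φ = h / L = -17.953653 / 254 = -0.07068367
φ = arcsin(-0.07068367) = -4.053256°

-4.0533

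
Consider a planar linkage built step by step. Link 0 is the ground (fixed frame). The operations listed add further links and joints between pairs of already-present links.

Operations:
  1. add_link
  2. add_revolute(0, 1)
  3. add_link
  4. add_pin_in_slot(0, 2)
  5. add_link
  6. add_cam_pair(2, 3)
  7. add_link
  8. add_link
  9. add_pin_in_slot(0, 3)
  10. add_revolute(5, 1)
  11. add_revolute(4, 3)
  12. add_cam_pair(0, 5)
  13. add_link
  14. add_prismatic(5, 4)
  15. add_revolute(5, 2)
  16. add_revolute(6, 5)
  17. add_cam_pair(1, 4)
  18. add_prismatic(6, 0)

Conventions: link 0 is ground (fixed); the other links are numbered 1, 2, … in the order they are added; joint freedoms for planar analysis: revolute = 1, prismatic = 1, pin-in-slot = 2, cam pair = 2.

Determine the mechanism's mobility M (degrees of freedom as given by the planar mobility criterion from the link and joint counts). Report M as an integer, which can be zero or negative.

(L,J1,J2)=(1,0,0); link0 fixed
link1: (2,0,0)
R 0-1 [J1]: (2,1,0)
link2: (3,1,0)
PS 0-2 [J2]: (3,1,1)
link3: (4,1,1)
C 2-3 [J2]: (4,1,2)
link4: (5,1,2)
link5: (6,1,2)
PS 0-3 [J2]: (6,1,3)
R 5-1 [J1]: (6,2,3)
R 4-3 [J1]: (6,3,3)
C 0-5 [J2]: (6,3,4)
link6: (7,3,4)
P 5-4 [J1]: (7,4,4)
R 5-2 [J1]: (7,5,4)
R 6-5 [J1]: (7,6,4)
C 1-4 [J2]: (7,6,5)
P 6-0 [J1]: (7,7,5)
Grübler: 3·6 − 2·7 − 5 = -1

M = -1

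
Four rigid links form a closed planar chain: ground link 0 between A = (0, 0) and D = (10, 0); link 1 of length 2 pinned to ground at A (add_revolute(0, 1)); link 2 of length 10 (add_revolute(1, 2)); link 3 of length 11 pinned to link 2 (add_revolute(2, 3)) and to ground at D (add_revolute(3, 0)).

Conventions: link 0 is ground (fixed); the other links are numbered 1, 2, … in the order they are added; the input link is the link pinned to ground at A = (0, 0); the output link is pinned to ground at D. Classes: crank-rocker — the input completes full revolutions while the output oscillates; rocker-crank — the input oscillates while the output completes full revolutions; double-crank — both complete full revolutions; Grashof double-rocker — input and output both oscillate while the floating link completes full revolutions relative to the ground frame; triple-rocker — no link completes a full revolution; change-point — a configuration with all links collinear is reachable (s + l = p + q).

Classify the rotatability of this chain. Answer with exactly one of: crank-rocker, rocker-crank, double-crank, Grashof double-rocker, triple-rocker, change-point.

lengths: ground=10, input=2, coupler=10, output=11
sorted: s=2 (shortest), l=11 (longest), p+q=20
s + l = 13 vs p + q = 20
s + l < p + q (Grashof) with shortest = input link → crank-rocker

crank-rocker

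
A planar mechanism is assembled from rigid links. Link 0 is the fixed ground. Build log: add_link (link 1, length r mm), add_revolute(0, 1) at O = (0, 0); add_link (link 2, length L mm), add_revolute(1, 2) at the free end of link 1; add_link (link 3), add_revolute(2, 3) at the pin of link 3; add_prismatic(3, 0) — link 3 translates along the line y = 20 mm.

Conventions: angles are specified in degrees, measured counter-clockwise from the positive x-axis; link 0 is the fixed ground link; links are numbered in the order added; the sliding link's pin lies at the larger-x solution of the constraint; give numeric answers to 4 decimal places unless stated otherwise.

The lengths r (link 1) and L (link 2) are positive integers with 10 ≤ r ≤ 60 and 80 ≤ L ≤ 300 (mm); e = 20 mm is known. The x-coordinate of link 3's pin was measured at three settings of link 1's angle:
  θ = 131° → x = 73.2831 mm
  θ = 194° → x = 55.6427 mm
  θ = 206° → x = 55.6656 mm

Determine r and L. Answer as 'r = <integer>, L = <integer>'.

constraint per measurement: (x − r cos θ)² + (r sin θ − e)² = L²
subtracting the θ₁ and θ₂ equations cancels the r² and L² terms:
r = (x₁² − x₂²) / (2[(x₁cos θ₁ + e sin θ₁) − (x₂cos θ₂ + e sin θ₂)]) = 43.9998 → r = 44
L² = (x₁ − r cos θ₁)² + (r sin θ₁ − e)² = 10608.9914 → L = 103.0000 → L = 103
check at θ₃=206°: x = 55.6656 (printed 55.6656) ✓

r = 44, L = 103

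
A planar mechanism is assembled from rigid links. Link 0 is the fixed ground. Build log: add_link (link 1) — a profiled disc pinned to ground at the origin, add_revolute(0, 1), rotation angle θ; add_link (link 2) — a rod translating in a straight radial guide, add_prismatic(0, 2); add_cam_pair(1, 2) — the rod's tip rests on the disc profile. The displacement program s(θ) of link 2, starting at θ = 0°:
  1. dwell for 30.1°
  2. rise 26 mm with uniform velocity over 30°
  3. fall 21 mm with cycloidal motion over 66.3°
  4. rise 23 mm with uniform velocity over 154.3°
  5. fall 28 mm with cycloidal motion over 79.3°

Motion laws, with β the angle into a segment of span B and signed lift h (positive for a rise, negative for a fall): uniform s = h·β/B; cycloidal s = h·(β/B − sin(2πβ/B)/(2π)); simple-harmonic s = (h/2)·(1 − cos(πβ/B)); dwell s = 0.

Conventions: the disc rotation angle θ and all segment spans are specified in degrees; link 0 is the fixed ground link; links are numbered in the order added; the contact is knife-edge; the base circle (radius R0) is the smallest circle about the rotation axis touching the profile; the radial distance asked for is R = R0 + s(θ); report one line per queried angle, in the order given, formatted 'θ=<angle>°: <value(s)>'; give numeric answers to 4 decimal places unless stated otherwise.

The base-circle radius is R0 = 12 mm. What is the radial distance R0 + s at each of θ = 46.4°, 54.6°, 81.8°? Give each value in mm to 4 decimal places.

seg 1 [0°–30.1°] dwell: s stays 0.0000
seg 2 [30.1°–60.1°] uniform, h=26: θ=46.4° here. β=16.3, B=30. 26·16.3/30 = 14.1267 → s = 14.1267
seg 2 [30.1°–60.1°] uniform, h=26: θ=54.6° here. β=24.5, B=30. 26·24.5/30 = 21.2333 → s = 21.2333
seg 2 [30.1°–60.1°] uniform, h=26: full span → s += 26 → s = 26.0000
seg 3 [60.1°–126.4°] cycloidal, h=-21: θ=81.8° here. β=21.7, B=66.3. -21·(0.3273 − sin(2π·0.3273)/(2π)) = -3.9176 → s = 22.0824
θ=46.4°: R = R0 + s = 12 + 14.1267 = 26.1267
θ=54.6°: R = R0 + s = 12 + 21.2333 = 33.2333
θ=81.8°: R = R0 + s = 12 + 22.0824 = 34.0824

θ=46.4°: 26.1267
θ=54.6°: 33.2333
θ=81.8°: 34.0824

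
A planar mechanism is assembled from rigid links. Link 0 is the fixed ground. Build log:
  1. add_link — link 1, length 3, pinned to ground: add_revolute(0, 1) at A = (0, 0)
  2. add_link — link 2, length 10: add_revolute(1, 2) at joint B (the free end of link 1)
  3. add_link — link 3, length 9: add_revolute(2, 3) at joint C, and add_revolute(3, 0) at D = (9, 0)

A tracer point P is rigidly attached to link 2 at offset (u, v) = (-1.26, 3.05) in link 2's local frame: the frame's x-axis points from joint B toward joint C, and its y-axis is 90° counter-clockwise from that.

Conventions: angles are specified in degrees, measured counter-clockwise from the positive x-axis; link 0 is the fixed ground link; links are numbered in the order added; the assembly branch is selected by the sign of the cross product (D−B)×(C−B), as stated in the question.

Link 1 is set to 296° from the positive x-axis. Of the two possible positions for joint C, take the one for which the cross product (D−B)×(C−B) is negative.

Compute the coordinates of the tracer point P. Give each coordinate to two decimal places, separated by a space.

A=(0,0), D=(9.00,0)
B = A + 3.00·(cos296°, sin296°) = (1.3151, -2.6964)
|BD| = 8.1442
circle(B,10.00) ∩ circle(D,9.00): a=5.2386, h=8.5181
  candidates: C₊=(3.4381,7.0757) cross=69.373; C₋=(9.0784,-8.9997) cross=-69.373
  branch - wants cross < 0 → take C=(9.0784,-8.9997) (cross=-69.373)
ex = (C−B)/|BC| = (0.7763,-0.6303); ey = (0.6303,0.7763)
P = B + -1.26·ex + 3.05·ey = (2.2594,0.4656)

2.26 0.47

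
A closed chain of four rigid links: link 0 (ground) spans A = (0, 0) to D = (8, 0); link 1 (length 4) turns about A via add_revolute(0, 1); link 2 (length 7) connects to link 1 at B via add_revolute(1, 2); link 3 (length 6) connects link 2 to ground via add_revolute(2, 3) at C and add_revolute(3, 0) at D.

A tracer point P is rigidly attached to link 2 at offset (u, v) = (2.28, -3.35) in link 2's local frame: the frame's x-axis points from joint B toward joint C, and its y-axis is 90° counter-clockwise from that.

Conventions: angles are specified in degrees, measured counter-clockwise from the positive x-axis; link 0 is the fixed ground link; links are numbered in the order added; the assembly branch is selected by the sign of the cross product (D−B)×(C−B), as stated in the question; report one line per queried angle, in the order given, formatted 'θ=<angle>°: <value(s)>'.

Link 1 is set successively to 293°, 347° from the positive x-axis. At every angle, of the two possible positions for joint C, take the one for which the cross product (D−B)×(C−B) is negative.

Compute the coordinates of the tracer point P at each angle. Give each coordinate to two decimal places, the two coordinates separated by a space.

A=(0,0), D=(8.00,0)
θ=293°: B = A + 4.00·(cos293°, sin293°) = (1.5629, -3.6820)
θ=293°: |BD| = 7.4157
θ=293°: circle(B,7.00) ∩ circle(D,6.00): a=4.5844, h=5.2899
θ=293°:   candidates: C₊=(2.9158,3.1860) cross=39.229; C₋=(8.1688,-5.9976) cross=-39.229
θ=293°:   branch - wants cross < 0 → take C=(8.1688,-5.9976) (cross=-39.229)
θ=293°: ex = (C−B)/|BC| = (0.9437,-0.3308); ey = (0.3308,0.9437)
θ=293°: P = B + 2.28·ex + -3.35·ey = (2.6064,-7.5976)
θ=347°: B = A + 4.00·(cos347°, sin347°) = (3.8975, -0.8998)
θ=347°: |BD| = 4.2000
θ=347°: circle(B,7.00) ∩ circle(D,6.00): a=3.6476, h=5.9745
θ=347°:   candidates: C₊=(6.1804,5.7174) cross=25.093; C₋=(8.7404,-5.9541) cross=-25.093
θ=347°:   branch - wants cross < 0 → take C=(8.7404,-5.9541) (cross=-25.093)
θ=347°: ex = (C−B)/|BC| = (0.6918,-0.7220); ey = (0.7220,0.6918)
θ=347°: P = B + 2.28·ex + -3.35·ey = (3.0560,-4.8637)

θ=293°: 2.61 -7.60
θ=347°: 3.06 -4.86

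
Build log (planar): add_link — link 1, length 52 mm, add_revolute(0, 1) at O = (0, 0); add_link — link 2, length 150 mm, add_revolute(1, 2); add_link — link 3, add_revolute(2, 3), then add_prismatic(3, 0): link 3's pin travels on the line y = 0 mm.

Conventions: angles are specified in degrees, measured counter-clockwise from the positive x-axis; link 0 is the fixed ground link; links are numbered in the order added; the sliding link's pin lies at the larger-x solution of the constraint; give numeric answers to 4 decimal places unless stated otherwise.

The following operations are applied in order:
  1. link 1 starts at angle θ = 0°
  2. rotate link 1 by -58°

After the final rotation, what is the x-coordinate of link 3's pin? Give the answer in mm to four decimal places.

geometry: r = 52 mm, L = 150 mm, e = 0 mm; θ starts at 0°
rotate link 1 by -58°: θ ← 0° -58° = -58°
crank pin P = (r cos θ, r sin θ) = (27.555802, -44.098501)
h = r sin θ − e = -44.098501 − 0 = -44.098501
x = r cos θ + √(L² − h²) = 27.555802 + 143.371274 = 170.927076

170.9271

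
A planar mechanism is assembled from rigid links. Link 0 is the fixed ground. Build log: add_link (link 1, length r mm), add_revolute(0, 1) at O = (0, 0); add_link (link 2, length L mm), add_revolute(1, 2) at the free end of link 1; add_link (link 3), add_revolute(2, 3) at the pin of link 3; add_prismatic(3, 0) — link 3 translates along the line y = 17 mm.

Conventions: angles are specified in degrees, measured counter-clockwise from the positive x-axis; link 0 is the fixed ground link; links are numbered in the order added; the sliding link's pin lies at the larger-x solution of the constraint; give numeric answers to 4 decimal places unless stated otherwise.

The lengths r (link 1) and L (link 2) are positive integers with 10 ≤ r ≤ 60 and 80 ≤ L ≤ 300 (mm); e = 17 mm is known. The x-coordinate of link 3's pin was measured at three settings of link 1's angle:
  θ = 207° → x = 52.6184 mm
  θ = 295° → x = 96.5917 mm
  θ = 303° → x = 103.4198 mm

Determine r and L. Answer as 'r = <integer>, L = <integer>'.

constraint per measurement: (x − r cos θ)² + (r sin θ − e)² = L²
subtracting the θ₁ and θ₂ equations cancels the r² and L² terms:
r = (x₁² − x₂²) / (2[(x₁cos θ₁ + e sin θ₁) − (x₂cos θ₂ + e sin θ₂)]) = 41.0000 → r = 41
L² = (x₁ − r cos θ₁)² + (r sin θ₁ − e)² = 9215.9925 → L = 96.0000 → L = 96
check at θ₃=303°: x = 103.4198 (printed 103.4198) ✓

r = 41, L = 96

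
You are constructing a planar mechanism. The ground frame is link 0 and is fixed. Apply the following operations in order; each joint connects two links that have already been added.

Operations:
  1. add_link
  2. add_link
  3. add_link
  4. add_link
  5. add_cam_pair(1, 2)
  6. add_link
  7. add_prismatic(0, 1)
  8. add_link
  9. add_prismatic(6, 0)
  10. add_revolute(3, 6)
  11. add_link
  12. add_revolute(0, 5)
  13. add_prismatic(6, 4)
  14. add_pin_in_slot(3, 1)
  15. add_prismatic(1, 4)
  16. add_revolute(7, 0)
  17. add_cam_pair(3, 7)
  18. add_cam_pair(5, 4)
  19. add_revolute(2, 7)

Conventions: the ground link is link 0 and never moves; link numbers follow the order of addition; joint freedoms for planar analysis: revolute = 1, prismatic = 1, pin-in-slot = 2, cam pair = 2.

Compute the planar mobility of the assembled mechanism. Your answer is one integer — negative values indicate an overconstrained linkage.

link 0 = ground. State L|J1|J2 = 1|0|0
+link1  2|0|0
+link2  3|0|0
+link3  4|0|0
+link4  5|0|0
C(1,2) f=2→J2  5|0|1
+link5  6|0|1
P(0,1) f=1→J1  6|1|1
+link6  7|1|1
P(6,0) f=1→J1  7|2|1
R(3,6) f=1→J1  7|3|1
+link7  8|3|1
R(0,5) f=1→J1  8|4|1
P(6,4) f=1→J1  8|5|1
PS(3,1) f=2→J2  8|5|2
P(1,4) f=1→J1  8|6|2
R(7,0) f=1→J1  8|7|2
C(3,7) f=2→J2  8|7|3
C(5,4) f=2→J2  8|7|4
R(2,7) f=1→J1  8|8|4
M = 3(8−1)−2·8−4 = 21−16−4 = 1

M = 1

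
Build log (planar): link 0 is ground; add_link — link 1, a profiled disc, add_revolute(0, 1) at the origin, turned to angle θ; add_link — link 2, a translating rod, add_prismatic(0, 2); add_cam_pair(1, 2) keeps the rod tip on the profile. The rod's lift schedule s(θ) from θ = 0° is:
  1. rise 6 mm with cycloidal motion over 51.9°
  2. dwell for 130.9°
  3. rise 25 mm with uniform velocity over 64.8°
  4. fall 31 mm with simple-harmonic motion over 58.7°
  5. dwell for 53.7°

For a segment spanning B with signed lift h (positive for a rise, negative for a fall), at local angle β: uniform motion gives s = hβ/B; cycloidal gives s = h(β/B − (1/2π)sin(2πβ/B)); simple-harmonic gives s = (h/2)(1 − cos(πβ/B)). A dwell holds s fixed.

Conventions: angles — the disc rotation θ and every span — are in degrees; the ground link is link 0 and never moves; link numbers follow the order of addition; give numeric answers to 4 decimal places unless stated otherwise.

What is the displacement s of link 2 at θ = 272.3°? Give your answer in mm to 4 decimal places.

seg 1 [0°–51.9°] cycloidal, h=6: full span → s += 6 → s = 6.0000
seg 2 [51.9°–182.8°] dwell: s stays 6.0000
seg 3 [182.8°–247.6°] uniform, h=25: full span → s += 25 → s = 31.0000
seg 4 [247.6°–306.3°] simple-harmonic, h=-31: θ=272.3° here. β=24.7, B=58.7. -31/2·(1 − cos(π·0.4208)) = -11.6823 → s = 19.3177

19.3177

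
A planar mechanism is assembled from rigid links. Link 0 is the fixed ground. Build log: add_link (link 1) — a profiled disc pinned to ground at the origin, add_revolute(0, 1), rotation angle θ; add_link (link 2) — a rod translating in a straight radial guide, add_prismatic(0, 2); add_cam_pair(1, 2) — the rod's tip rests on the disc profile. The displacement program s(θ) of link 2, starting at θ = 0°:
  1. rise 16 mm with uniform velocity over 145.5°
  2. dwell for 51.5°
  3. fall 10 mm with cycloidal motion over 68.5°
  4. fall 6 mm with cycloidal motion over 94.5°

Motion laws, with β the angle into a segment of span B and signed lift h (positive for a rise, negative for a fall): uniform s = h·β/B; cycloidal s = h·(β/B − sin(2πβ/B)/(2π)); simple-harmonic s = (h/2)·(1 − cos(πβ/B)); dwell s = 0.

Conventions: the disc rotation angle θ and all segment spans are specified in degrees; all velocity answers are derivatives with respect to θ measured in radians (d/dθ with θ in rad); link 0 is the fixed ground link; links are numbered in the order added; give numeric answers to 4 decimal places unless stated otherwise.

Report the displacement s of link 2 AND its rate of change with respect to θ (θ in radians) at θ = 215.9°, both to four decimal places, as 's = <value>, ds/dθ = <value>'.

seg 1 [0°–145.5°] uniform, h=16: full span → s += 16 → s = 16.0000
seg 2 [145.5°–197°] dwell: s stays 16.0000
seg 3 [197°–265.5°] cycloidal, h=-10: θ=215.9° here. β=18.9, B=68.5. -10·(0.2759 − sin(2π·0.2759)/(2π)) = -1.1886 → s = 14.8114
velocity in seg [197°–265.5°] (cycloidal), θ in radians: β = 18.9° = 0.3299 rad, B = 68.5° = 1.1956 rad; ds/dθ = (h/B)(1 − cos(2πβ/B)) = ((-10)/1.1956)(1 − cos(2π·0.2759)) = -9.720159 mm/rad

s = 14.8114, ds/dθ = -9.7202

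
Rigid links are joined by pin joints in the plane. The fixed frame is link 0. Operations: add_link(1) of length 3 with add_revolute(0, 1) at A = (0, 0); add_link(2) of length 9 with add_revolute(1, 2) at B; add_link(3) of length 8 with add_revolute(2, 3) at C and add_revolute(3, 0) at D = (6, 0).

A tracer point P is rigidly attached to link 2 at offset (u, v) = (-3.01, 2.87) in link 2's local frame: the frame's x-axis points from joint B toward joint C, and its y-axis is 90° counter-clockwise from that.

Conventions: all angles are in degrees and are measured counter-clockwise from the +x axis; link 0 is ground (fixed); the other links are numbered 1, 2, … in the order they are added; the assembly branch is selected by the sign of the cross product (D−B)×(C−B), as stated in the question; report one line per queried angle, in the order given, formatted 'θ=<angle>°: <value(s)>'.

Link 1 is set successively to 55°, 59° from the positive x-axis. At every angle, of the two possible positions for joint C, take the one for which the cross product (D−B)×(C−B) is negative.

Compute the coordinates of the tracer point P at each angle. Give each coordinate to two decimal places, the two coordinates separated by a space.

A=(0,0), D=(6.00,0)
θ=55°: B = A + 3.00·(cos55°, sin55°) = (1.7207, 2.4575)
θ=55°: |BD| = 4.9347
θ=55°: circle(B,9.00) ∩ circle(D,8.00): a=4.1898, h=7.9652
θ=55°:   candidates: C₊=(9.3207,7.2782) cross=39.306; C₋=(1.3874,-6.5364) cross=-39.306
θ=55°:   branch - wants cross < 0 → take C=(1.3874,-6.5364) (cross=-39.306)
θ=55°: ex = (C−B)/|BC| = (-0.0370,-0.9993); ey = (0.9993,-0.0370)
θ=55°: P = B + -3.01·ex + 2.87·ey = (4.7002,5.3591)
θ=59°: B = A + 3.00·(cos59°, sin59°) = (1.5451, 2.5715)
θ=59°: |BD| = 5.1438
θ=59°: circle(B,9.00) ∩ circle(D,8.00): a=4.2244, h=7.9470
θ=59°:   candidates: C₊=(9.1766,7.3423) cross=40.878; C₋=(1.2308,-6.4230) cross=-40.878
θ=59°:   branch - wants cross < 0 → take C=(1.2308,-6.4230) (cross=-40.878)
θ=59°: ex = (C−B)/|BC| = (-0.0349,-0.9994); ey = (0.9994,-0.0349)
θ=59°: P = B + -3.01·ex + 2.87·ey = (4.5185,5.4794)

θ=55°: 4.70 5.36
θ=59°: 4.52 5.48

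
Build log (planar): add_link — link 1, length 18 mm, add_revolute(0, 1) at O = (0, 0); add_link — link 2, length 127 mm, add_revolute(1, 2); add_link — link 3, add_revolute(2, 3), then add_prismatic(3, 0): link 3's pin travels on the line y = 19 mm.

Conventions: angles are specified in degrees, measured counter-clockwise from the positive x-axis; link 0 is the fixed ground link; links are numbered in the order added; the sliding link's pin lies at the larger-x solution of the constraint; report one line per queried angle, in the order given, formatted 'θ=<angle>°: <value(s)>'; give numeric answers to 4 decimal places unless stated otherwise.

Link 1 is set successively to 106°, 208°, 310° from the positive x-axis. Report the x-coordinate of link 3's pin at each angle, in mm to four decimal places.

geometry: r = 18 mm, L = 127 mm, e = 19 mm
θ=106°: crank pin P = (r cos θ, r sin θ) = (-4.961472, 17.302711)
θ=106°: h = r sin θ − e = 17.302711 − 19 = -1.697289
θ=106°: x = r cos θ + √(L² − h²) = -4.961472 + 126.988658 = 122.027185
θ=208°: crank pin P = (r cos θ, r sin θ) = (-15.893057, -8.450488)
θ=208°: h = r sin θ − e = -8.450488 − 19 = -27.450488
θ=208°: x = r cos θ + √(L² − h²) = -15.893057 + 123.997866 = 108.104809
θ=310°: crank pin P = (r cos θ, r sin θ) = (11.570177, -13.788800)
θ=310°: h = r sin θ − e = -13.788800 − 19 = -32.788800
θ=310°: x = r cos θ + √(L² − h²) = 11.570177 + 122.694314 = 134.264491

θ=106°: 122.0272
θ=208°: 108.1048
θ=310°: 134.2645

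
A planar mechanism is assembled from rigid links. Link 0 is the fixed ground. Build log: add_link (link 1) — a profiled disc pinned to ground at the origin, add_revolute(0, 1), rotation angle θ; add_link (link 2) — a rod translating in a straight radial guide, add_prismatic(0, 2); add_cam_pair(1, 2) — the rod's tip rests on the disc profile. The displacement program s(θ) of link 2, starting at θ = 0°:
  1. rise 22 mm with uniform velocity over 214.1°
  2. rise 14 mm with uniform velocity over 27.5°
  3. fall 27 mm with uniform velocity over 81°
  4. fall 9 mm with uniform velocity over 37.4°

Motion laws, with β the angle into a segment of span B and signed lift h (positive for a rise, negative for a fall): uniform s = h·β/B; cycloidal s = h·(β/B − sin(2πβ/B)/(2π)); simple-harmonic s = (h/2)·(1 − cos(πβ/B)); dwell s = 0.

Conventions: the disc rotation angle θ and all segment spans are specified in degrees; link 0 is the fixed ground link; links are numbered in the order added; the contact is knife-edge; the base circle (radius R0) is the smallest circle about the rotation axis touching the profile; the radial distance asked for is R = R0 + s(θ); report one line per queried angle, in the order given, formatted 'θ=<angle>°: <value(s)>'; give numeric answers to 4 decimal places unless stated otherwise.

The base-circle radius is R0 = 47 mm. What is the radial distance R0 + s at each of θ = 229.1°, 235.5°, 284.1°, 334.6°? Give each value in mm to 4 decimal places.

seg 1 [0°–214.1°] uniform, h=22: full span → s += 22 → s = 22.0000
seg 2 [214.1°–241.6°] uniform, h=14: θ=229.1° here. β=15, B=27.5. 14·15/27.5 = 7.6364 → s = 29.6364
seg 2 [214.1°–241.6°] uniform, h=14: θ=235.5° here. β=21.4, B=27.5. 14·21.4/27.5 = 10.8945 → s = 32.8945
seg 2 [214.1°–241.6°] uniform, h=14: full span → s += 14 → s = 36.0000
seg 3 [241.6°–322.6°] uniform, h=-27: θ=284.1° here. β=42.5, B=81. -27·42.5/81 = -14.1667 → s = 21.8333
seg 3 [241.6°–322.6°] uniform, h=-27: full span → s += -27 → s = 9.0000
seg 4 [322.6°–360°] uniform, h=-9: θ=334.6° here. β=12, B=37.4. -9·12/37.4 = -2.8877 → s = 6.1123
θ=229.1°: R = R0 + s = 47 + 29.6364 = 76.6364
θ=235.5°: R = R0 + s = 47 + 32.8945 = 79.8945
θ=284.1°: R = R0 + s = 47 + 21.8333 = 68.8333
θ=334.6°: R = R0 + s = 47 + 6.1123 = 53.1123

θ=229.1°: 76.6364
θ=235.5°: 79.8945
θ=284.1°: 68.8333
θ=334.6°: 53.1123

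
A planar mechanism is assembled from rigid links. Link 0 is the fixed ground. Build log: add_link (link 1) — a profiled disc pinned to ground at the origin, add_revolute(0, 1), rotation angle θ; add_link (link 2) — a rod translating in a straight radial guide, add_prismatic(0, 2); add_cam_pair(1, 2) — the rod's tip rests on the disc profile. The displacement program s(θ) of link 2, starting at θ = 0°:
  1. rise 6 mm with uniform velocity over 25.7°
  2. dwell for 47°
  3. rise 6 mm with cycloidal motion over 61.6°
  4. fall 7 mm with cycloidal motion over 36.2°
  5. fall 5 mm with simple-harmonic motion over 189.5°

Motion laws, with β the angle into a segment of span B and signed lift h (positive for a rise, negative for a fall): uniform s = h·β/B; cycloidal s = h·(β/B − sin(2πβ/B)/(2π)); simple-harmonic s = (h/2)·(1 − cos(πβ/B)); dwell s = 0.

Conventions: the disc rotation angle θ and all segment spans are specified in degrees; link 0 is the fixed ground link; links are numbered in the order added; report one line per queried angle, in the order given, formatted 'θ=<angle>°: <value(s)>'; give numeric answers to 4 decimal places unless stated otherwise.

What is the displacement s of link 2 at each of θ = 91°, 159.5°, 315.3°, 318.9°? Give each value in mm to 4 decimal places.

seg 1 [0°–25.7°] uniform, h=6: full span → s += 6 → s = 6.0000
seg 2 [25.7°–72.7°] dwell: s stays 6.0000
seg 3 [72.7°–134.3°] cycloidal, h=6: θ=91° here. β=18.3, B=61.6. 6·(0.2971 − sin(2π·0.2971)/(2π)) = 0.8690 → s = 6.8690
seg 3 [72.7°–134.3°] cycloidal, h=6: full span → s += 6 → s = 12.0000
seg 4 [134.3°–170.5°] cycloidal, h=-7: θ=159.5° here. β=25.2, B=36.2. -7·(0.6961 − sin(2π·0.6961)/(2π)) = -5.9238 → s = 6.0762
seg 4 [134.3°–170.5°] cycloidal, h=-7: full span → s += -7 → s = 5.0000
seg 5 [170.5°–360°] simple-harmonic, h=-5: θ=315.3° here. β=144.8, B=189.5. -5/2·(1 − cos(π·0.7641)) = -4.3444 → s = 0.6556
seg 5 [170.5°–360°] simple-harmonic, h=-5: θ=318.9° here. β=148.4, B=189.5. -5/2·(1 − cos(π·0.7831)) = -4.4418 → s = 0.5582

θ=91°: 6.8690
θ=159.5°: 6.0762
θ=315.3°: 0.6556
θ=318.9°: 0.5582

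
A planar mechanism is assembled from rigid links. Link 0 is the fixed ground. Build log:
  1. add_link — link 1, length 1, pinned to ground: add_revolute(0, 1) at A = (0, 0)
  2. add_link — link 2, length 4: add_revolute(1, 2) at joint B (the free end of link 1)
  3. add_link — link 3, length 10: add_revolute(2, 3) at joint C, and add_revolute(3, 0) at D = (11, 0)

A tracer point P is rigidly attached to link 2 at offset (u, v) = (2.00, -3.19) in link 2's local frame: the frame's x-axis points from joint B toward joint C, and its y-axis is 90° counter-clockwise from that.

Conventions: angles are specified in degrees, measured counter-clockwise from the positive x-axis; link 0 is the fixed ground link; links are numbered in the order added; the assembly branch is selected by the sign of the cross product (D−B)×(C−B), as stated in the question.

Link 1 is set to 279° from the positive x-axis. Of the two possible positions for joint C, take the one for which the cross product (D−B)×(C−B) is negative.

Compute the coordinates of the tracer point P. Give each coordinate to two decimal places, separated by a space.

A=(0,0), D=(11.00,0)
B = A + 1.00·(cos279°, sin279°) = (0.1564, -0.9877)
|BD| = 10.8885
circle(B,4.00) ∩ circle(D,10.00): a=1.5869, h=3.6717
  candidates: C₊=(1.4038,2.8129) cross=39.980; C₋=(2.0699,-4.5003) cross=-39.980
  branch - wants cross < 0 → take C=(2.0699,-4.5003) (cross=-39.980)
ex = (C−B)/|BC| = (0.4784,-0.8782); ey = (0.8782,0.4784)
P = B + 2.00·ex + -3.19·ey = (-1.6882,-4.2700)

-1.69 -4.27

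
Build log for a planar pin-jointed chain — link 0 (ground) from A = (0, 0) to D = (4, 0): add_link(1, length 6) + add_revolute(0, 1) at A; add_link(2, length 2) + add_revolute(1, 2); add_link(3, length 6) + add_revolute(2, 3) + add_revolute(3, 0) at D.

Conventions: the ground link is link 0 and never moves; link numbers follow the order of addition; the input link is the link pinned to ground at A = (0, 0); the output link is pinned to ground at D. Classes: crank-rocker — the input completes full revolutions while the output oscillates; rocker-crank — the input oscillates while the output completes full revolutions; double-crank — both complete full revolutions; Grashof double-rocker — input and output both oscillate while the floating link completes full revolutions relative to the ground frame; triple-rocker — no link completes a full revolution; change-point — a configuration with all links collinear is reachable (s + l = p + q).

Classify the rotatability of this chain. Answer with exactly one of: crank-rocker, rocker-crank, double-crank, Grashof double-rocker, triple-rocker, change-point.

lengths: ground=4, input=6, coupler=2, output=6
sorted: s=2 (shortest), l=6 (longest), p+q=10
s + l = 8 vs p + q = 10
s + l < p + q (Grashof) with shortest = coupler link → Grashof double-rocker

Grashof double-rocker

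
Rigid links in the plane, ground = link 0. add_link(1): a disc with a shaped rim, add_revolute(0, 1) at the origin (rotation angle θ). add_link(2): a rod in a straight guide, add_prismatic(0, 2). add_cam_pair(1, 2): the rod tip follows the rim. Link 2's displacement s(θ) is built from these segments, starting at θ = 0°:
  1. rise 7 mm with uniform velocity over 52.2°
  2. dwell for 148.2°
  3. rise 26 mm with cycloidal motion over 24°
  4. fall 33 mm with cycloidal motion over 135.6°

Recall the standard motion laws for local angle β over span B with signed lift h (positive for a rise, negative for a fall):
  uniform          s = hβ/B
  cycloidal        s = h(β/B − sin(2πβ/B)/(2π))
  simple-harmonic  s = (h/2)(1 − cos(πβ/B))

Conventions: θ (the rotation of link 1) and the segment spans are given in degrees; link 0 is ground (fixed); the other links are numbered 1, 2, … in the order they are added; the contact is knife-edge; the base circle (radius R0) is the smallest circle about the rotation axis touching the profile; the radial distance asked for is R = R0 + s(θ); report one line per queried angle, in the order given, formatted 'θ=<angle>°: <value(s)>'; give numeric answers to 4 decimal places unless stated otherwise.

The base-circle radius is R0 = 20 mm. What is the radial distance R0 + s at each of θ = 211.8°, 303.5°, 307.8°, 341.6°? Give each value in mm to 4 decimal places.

segment 1 (0° to 52.2°, uniform, h = 7) is passed completely: s = 0.0000 + (7) = 7.0000
segment 2 (52.2° to 200.4°, dwell): s unchanged at 7.0000
θ = 211.8° falls in segment 3 (200.4° to 224.4°, cycloidal, h = 26): β = 211.8 − 200.4 = 11.4°, B = 24°; Δs = 26·(0.4750 − sin(2π·0.4750)/(2π)) = 11.7027; s = 7.0000 + 11.7027 = 18.7027
segment 3 (200.4° to 224.4°, cycloidal, h = 26) is passed completely: s = 7.0000 + (26) = 33.0000
θ = 303.5° falls in segment 4 (224.4° to 360°, cycloidal, h = -33): β = 303.5 − 224.4 = 79.1°, B = 135.6°; Δs = -33·(0.5833 − sin(2π·0.5833)/(2π)) = -21.8761; s = 33.0000 − 21.8761 = 11.1239
θ = 307.8° falls in segment 4 (224.4° to 360°, cycloidal, h = -33): β = 307.8 − 224.4 = 83.4°, B = 135.6°; Δs = -33·(0.6150 − sin(2π·0.6150)/(2π)) = -23.7708; s = 33.0000 − 23.7708 = 9.2292
θ = 341.6° falls in segment 4 (224.4° to 360°, cycloidal, h = -33): β = 341.6 − 224.4 = 117.2°, B = 135.6°; Δs = -33·(0.8643 − sin(2π·0.8643)/(2π)) = -32.4769; s = 33.0000 − 32.4769 = 0.5231
θ=211.8°: R = R0 + s = 20 + 18.7027 = 38.7027
θ=303.5°: R = R0 + s = 20 + 11.1239 = 31.1239
θ=307.8°: R = R0 + s = 20 + 9.2292 = 29.2292
θ=341.6°: R = R0 + s = 20 + 0.5231 = 20.5231

θ=211.8°: 38.7027
θ=303.5°: 31.1239
θ=307.8°: 29.2292
θ=341.6°: 20.5231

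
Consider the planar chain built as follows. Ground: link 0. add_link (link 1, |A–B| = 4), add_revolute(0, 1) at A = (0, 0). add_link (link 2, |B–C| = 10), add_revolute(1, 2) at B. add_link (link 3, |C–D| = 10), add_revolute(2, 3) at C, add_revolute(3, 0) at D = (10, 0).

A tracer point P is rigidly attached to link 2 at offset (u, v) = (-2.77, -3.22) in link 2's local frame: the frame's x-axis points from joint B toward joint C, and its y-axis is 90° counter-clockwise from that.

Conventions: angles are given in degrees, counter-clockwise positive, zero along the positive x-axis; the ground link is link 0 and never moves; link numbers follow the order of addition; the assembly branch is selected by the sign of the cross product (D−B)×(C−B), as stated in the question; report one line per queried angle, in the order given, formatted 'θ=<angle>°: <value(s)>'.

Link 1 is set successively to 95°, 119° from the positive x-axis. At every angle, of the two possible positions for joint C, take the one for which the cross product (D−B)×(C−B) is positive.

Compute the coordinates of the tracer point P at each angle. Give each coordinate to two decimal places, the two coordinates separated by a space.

A=(0,0), D=(10.00,0)
θ=95°: B = A + 4.00·(cos95°, sin95°) = (-0.3486, 3.9848)
θ=95°: |BD| = 11.0893
θ=95°: circle(B,10.00) ∩ circle(D,10.00): a=5.5446, h=8.3221
θ=95°:   candidates: C₊=(7.8161,9.7586) cross=92.286; C₋=(1.8353,-5.7738) cross=-92.286
θ=95°:   branch + wants cross > 0 → take C=(7.8161,9.7586) (cross=92.286)
θ=95°: ex = (C−B)/|BC| = (0.8165,0.5774); ey = (-0.5774,0.8165)
θ=95°: P = B + -2.77·ex + -3.22·ey = (-0.7511,-0.2436)
θ=119°: B = A + 4.00·(cos119°, sin119°) = (-1.9392, 3.4985)
θ=119°: |BD| = 12.4413
θ=119°: circle(B,10.00) ∩ circle(D,10.00): a=6.2206, h=7.8297
θ=119°:   candidates: C₊=(6.2321,9.2630) cross=97.411; C₋=(1.8287,-5.7645) cross=-97.411
θ=119°:   branch + wants cross > 0 → take C=(6.2321,9.2630) (cross=97.411)
θ=119°: ex = (C−B)/|BC| = (0.8171,0.5765); ey = (-0.5765,0.8171)
θ=119°: P = B + -2.77·ex + -3.22·ey = (-2.3465,-0.7295)

θ=95°: -0.75 -0.24
θ=119°: -2.35 -0.73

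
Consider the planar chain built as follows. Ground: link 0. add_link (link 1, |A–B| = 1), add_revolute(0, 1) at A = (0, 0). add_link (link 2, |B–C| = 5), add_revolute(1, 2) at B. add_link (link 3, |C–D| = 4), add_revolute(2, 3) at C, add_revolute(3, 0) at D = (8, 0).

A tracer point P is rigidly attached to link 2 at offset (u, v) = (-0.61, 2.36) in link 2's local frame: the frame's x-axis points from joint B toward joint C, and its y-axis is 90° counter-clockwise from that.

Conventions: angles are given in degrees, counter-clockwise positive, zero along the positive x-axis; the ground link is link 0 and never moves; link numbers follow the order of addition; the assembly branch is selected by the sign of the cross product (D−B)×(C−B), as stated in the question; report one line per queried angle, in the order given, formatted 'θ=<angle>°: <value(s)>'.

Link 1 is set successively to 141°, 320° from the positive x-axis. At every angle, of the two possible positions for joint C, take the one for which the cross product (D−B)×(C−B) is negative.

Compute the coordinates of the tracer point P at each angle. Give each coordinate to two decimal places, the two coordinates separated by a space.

A=(0,0), D=(8.00,0)
θ=141°: B = A + 1.00·(cos141°, sin141°) = (-0.7771, 0.6293)
θ=141°: |BD| = 8.7997
θ=141°: circle(B,5.00) ∩ circle(D,4.00): a=4.9112, h=0.9380
θ=141°:   candidates: C₊=(4.1886,1.2137) cross=8.254; C₋=(4.0544,-0.6575) cross=-8.254
θ=141°:   branch - wants cross < 0 → take C=(4.0544,-0.6575) (cross=-8.254)
θ=141°: ex = (C−B)/|BC| = (0.9663,-0.2574); ey = (0.2574,0.9663)
θ=141°: P = B + -0.61·ex + 2.36·ey = (-0.7592,3.0668)
θ=320°: B = A + 1.00·(cos320°, sin320°) = (0.7660, -0.6428)
θ=320°: |BD| = 7.2625
θ=320°: circle(B,5.00) ∩ circle(D,4.00): a=4.2509, h=2.6325
θ=320°:   candidates: C₊=(4.7672,2.3557) cross=19.119; C₋=(5.2332,-2.8888) cross=-19.119
θ=320°:   branch - wants cross < 0 → take C=(5.2332,-2.8888) (cross=-19.119)
θ=320°: ex = (C−B)/|BC| = (0.8934,-0.4492); ey = (0.4492,0.8934)
θ=320°: P = B + -0.61·ex + 2.36·ey = (1.2811,1.7397)

θ=141°: -0.76 3.07
θ=320°: 1.28 1.74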